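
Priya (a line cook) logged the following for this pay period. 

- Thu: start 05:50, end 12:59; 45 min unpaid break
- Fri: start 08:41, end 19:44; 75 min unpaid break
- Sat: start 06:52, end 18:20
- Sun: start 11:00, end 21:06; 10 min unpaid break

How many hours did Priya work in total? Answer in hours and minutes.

37 h 36 min

Thu: 05:50–12:59 = 7 h 9 min; less 45 min break → 6 h 24 min
Fri: 08:41–19:44 = 11 h 3 min; less 75 min break → 9 h 48 min
Sat: 06:52–18:20 = 11 h 28 min
Sun: 11:00–21:06 = 10 h 6 min; less 10 min break → 9 h 56 min
Total: 6 h 24 min + 9 h 48 min + 11 h 28 min + 9 h 56 min = 37 h 36 min.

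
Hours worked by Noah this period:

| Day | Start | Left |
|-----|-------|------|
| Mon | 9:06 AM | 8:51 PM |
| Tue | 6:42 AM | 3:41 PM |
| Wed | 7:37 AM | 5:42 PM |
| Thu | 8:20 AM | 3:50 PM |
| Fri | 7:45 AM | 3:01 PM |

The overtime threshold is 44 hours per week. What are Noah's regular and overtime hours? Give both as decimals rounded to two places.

Mon: 9:06 AM–8:51 PM = 11 h 45 min
Tue: 6:42 AM–3:41 PM = 8 h 59 min
Wed: 7:37 AM–5:42 PM = 10 h 5 min
Thu: 8:20 AM–3:50 PM = 7 h 30 min
Fri: 7:45 AM–3:01 PM = 7 h 16 min
Total worked: 45 h 35 min = 45.58 h.
Threshold 44 h → overtime 1 h 35 min, regular 44 h 0 min.

Regular 44.00 hours, overtime 1.58 hours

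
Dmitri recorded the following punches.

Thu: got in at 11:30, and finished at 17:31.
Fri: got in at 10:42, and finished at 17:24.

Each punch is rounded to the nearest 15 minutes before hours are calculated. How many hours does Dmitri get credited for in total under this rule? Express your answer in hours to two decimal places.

12.75 hours

Thu: in 11:30→11:30, out 17:31→17:30; 6 h 0 min
Fri: in 10:42→10:45, out 17:24→17:30; 6 h 45 min
Total credited: 12 h 45 min.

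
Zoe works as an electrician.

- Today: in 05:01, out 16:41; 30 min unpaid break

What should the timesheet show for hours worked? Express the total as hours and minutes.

11 h 10 min

Today: 05:01–16:41 = 11 h 40 min; less 30 min break → 11 h 10 min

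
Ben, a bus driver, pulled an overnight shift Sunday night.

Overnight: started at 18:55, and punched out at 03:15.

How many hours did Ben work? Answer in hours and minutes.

8 h 20 min

Overnight: 18:55 → midnight = 5 h 5 min; midnight → 03:15 = 3 h 15 min; span 8 h 20 min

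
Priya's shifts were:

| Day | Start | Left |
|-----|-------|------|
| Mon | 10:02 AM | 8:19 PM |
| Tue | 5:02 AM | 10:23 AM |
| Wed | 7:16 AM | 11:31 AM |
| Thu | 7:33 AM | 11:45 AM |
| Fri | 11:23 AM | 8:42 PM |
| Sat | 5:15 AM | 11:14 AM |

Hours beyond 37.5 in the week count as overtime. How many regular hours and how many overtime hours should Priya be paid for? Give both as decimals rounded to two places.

Regular 37.50 hours, overtime 1.88 hours

Mon: 10:02 AM–8:19 PM = 10 h 17 min
Tue: 5:02 AM–10:23 AM = 5 h 21 min
Wed: 7:16 AM–11:31 AM = 4 h 15 min
Thu: 7:33 AM–11:45 AM = 4 h 12 min
Fri: 11:23 AM–8:42 PM = 9 h 19 min
Sat: 5:15 AM–11:14 AM = 5 h 59 min
Total worked: 39 h 23 min = 39.38 h.
Threshold 37.5 h → overtime 1 h 53 min, regular 37 h 30 min.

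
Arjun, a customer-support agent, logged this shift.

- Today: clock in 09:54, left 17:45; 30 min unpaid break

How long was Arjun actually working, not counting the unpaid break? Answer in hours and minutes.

Today: 09:54–17:45 = 7 h 51 min; less 30 min break → 7 h 21 min

7 h 21 min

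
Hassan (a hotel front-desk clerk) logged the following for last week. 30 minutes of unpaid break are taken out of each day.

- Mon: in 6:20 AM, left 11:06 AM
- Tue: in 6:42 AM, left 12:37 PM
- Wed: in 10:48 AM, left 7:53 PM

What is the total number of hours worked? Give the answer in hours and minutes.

18 h 16 min

Mon: 6:20 AM–11:06 AM = 4 h 46 min; less 30 min break → 4 h 16 min
Tue: 6:42 AM–12:37 PM = 5 h 55 min; less 30 min break → 5 h 25 min
Wed: 10:48 AM–7:53 PM = 9 h 5 min; less 30 min break → 8 h 35 min
Total: 4 h 16 min + 5 h 25 min + 8 h 35 min = 18 h 16 min.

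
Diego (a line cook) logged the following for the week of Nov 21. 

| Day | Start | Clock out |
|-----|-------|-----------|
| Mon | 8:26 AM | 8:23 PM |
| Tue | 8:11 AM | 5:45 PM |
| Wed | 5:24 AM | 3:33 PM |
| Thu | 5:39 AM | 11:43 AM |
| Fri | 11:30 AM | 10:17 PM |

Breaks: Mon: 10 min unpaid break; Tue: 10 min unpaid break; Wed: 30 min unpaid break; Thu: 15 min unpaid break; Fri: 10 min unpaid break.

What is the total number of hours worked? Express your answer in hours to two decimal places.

47.27 hours

Mon: 8:26 AM–8:23 PM = 11 h 57 min; less 10 min break → 11 h 47 min
Tue: 8:11 AM–5:45 PM = 9 h 34 min; less 10 min break → 9 h 24 min
Wed: 5:24 AM–3:33 PM = 10 h 9 min; less 30 min break → 9 h 39 min
Thu: 5:39 AM–11:43 AM = 6 h 4 min; less 15 min break → 5 h 49 min
Fri: 11:30 AM–10:17 PM = 10 h 47 min; less 10 min break → 10 h 37 min
Total: 11 h 47 min + 9 h 24 min + 9 h 39 min + 5 h 49 min + 10 h 37 min = 47 h 16 min.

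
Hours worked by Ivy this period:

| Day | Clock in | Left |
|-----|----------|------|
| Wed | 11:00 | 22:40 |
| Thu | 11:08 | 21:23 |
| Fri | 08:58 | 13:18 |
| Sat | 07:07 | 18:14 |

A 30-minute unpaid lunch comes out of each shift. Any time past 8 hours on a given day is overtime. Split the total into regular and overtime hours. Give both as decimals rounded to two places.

Regular 27.83 hours, overtime 7.53 hours

Wed: 11:00–22:40 = 11 h 40 min; less 30 min break → 11 h 10 min
Thu: 11:08–21:23 = 10 h 15 min; less 30 min break → 9 h 45 min
Fri: 08:58–13:18 = 4 h 20 min; less 30 min break → 3 h 50 min
Sat: 07:07–18:14 = 11 h 7 min; less 30 min break → 10 h 37 min
Wed reg 8 h 0 min / OT 3 h 10 min; Thu reg 8 h 0 min / OT 1 h 45 min; Fri reg 3 h 50 min / OT 0 h 0 min; Sat reg 8 h 0 min / OT 2 h 37 min.
Totals: regular 27 h 50 min, overtime 7 h 32 min.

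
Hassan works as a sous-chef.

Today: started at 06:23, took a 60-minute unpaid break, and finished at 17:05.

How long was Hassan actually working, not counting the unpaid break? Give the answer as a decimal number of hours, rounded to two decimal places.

9.70 hours

Today: 06:23–17:05 = 10 h 42 min; less 60 min break → 9 h 42 min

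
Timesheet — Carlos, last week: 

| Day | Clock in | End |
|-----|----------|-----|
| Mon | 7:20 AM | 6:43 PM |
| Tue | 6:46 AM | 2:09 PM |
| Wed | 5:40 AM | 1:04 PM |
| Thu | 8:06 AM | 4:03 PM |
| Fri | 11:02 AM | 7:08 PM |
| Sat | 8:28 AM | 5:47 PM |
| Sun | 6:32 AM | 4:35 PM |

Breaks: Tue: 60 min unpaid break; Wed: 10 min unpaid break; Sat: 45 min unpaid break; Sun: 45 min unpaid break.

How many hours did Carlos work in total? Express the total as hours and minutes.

Mon: 7:20 AM–6:43 PM = 11 h 23 min
Tue: 6:46 AM–2:09 PM = 7 h 23 min; less 60 min break → 6 h 23 min
Wed: 5:40 AM–1:04 PM = 7 h 24 min; less 10 min break → 7 h 14 min
Thu: 8:06 AM–4:03 PM = 7 h 57 min
Fri: 11:02 AM–7:08 PM = 8 h 6 min
Sat: 8:28 AM–5:47 PM = 9 h 19 min; less 45 min break → 8 h 34 min
Sun: 6:32 AM–4:35 PM = 10 h 3 min; less 45 min break → 9 h 18 min
Total: 11 h 23 min + 6 h 23 min + 7 h 14 min + 7 h 57 min + 8 h 6 min + 8 h 34 min + 9 h 18 min = 58 h 55 min.

58 h 55 min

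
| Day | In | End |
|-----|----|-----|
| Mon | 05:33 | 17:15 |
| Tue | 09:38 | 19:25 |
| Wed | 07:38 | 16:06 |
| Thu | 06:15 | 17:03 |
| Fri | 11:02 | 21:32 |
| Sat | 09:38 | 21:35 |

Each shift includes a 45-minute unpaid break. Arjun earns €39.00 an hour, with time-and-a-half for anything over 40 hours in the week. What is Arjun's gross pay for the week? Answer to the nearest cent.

Mon: 05:33–17:15 = 11 h 42 min; less 45 min break → 10 h 57 min
Tue: 09:38–19:25 = 9 h 47 min; less 45 min break → 9 h 2 min
Wed: 07:38–16:06 = 8 h 28 min; less 45 min break → 7 h 43 min
Thu: 06:15–17:03 = 10 h 48 min; less 45 min break → 10 h 3 min
Fri: 11:02–21:32 = 10 h 30 min; less 45 min break → 9 h 45 min
Sat: 09:38–21:35 = 11 h 57 min; less 45 min break → 11 h 12 min
Total worked: 58 h 42 min = 3522 min.
Regular 40 h 0 min = 2400 min at €39.00/h; overtime 18 h 42 min = 1122 min at €58.50/h.
Pay = (2400 × €39.00 + 1122 × €58.50) ÷ 60 = €2653.95.

€2653.95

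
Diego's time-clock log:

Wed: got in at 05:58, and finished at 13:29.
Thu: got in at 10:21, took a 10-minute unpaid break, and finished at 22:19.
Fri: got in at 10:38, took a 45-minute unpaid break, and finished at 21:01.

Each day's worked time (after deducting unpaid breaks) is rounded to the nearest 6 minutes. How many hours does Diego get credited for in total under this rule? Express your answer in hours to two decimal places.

Wed: 05:58–13:29 = 7 h 31 min → rounds to 7 h 30 min
Thu: 10:21–22:19 = 11 h 58 min − 10 min = 11 h 48 min → rounds to 11 h 48 min
Fri: 10:38–21:01 = 10 h 23 min − 45 min = 9 h 38 min → rounds to 9 h 36 min
Total credited: 28 h 54 min.

28.90 hours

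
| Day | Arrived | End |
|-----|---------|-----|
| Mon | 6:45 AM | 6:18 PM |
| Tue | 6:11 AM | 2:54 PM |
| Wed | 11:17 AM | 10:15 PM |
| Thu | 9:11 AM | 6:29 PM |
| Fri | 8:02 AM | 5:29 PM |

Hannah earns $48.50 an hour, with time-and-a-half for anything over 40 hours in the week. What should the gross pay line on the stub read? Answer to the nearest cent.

$2666.29

Mon: 6:45 AM–6:18 PM = 11 h 33 min
Tue: 6:11 AM–2:54 PM = 8 h 43 min
Wed: 11:17 AM–10:15 PM = 10 h 58 min
Thu: 9:11 AM–6:29 PM = 9 h 18 min
Fri: 8:02 AM–5:29 PM = 9 h 27 min
Total worked: 49 h 59 min = 2999 min.
Regular 40 h 0 min = 2400 min at $48.50/h; overtime 9 h 59 min = 599 min at $72.75/h.
Pay = (2400 × $48.50 + 599 × $72.75) ÷ 60 = $2666.29.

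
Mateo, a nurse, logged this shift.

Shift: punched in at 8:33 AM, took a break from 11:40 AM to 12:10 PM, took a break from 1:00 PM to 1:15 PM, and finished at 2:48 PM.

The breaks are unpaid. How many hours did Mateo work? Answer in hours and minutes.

Shift: 8:33 AM–2:48 PM = 6 h 15 min; less 45 min break → 5 h 30 min

5 h 30 min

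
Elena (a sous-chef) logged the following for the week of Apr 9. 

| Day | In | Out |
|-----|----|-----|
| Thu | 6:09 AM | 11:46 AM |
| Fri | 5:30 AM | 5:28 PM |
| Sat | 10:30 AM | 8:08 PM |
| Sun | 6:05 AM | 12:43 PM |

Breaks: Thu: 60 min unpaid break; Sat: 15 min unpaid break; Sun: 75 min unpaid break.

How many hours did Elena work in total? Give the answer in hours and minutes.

31 h 21 min

Thu: 6:09 AM–11:46 AM = 5 h 37 min; less 60 min break → 4 h 37 min
Fri: 5:30 AM–5:28 PM = 11 h 58 min
Sat: 10:30 AM–8:08 PM = 9 h 38 min; less 15 min break → 9 h 23 min
Sun: 6:05 AM–12:43 PM = 6 h 38 min; less 75 min break → 5 h 23 min
Total: 4 h 37 min + 11 h 58 min + 9 h 23 min + 5 h 23 min = 31 h 21 min.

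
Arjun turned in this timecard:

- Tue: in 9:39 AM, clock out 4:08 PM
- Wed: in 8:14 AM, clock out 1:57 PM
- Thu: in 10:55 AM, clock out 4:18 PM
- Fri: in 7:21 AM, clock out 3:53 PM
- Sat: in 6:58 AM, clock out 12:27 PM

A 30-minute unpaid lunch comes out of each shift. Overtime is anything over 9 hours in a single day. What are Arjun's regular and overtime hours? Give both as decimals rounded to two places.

Tue: 9:39 AM–4:08 PM = 6 h 29 min; less 30 min break → 5 h 59 min
Wed: 8:14 AM–1:57 PM = 5 h 43 min; less 30 min break → 5 h 13 min
Thu: 10:55 AM–4:18 PM = 5 h 23 min; less 30 min break → 4 h 53 min
Fri: 7:21 AM–3:53 PM = 8 h 32 min; less 30 min break → 8 h 2 min
Sat: 6:58 AM–12:27 PM = 5 h 29 min; less 30 min break → 4 h 59 min
Tue reg 5 h 59 min / OT 0 h 0 min; Wed reg 5 h 13 min / OT 0 h 0 min; Thu reg 4 h 53 min / OT 0 h 0 min; Fri reg 8 h 2 min / OT 0 h 0 min; Sat reg 4 h 59 min / OT 0 h 0 min.
Totals: regular 29 h 6 min, overtime 0 h 0 min.

Regular 29.10 hours, overtime 0.00 hours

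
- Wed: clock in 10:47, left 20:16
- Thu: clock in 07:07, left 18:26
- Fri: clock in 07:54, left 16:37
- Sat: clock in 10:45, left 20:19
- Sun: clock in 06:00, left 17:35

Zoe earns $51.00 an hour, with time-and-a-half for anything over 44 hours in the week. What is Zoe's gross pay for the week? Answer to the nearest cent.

Wed: 10:47–20:16 = 9 h 29 min
Thu: 07:07–18:26 = 11 h 19 min
Fri: 07:54–16:37 = 8 h 43 min
Sat: 10:45–20:19 = 9 h 34 min
Sun: 06:00–17:35 = 11 h 35 min
Total worked: 50 h 40 min = 3040 min.
Regular 44 h 0 min = 2640 min at $51.00/h; overtime 6 h 40 min = 400 min at $76.50/h.
Pay = (2640 × $51.00 + 400 × $76.50) ÷ 60 = $2754.00.

$2754.00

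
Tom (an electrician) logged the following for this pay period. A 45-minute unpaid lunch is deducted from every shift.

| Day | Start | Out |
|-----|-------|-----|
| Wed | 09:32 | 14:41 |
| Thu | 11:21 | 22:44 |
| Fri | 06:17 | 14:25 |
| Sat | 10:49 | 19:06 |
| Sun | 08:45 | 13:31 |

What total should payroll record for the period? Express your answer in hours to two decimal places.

33.97 hours

Wed: 09:32–14:41 = 5 h 9 min; less 45 min break → 4 h 24 min
Thu: 11:21–22:44 = 11 h 23 min; less 45 min break → 10 h 38 min
Fri: 06:17–14:25 = 8 h 8 min; less 45 min break → 7 h 23 min
Sat: 10:49–19:06 = 8 h 17 min; less 45 min break → 7 h 32 min
Sun: 08:45–13:31 = 4 h 46 min; less 45 min break → 4 h 1 min
Total: 4 h 24 min + 10 h 38 min + 7 h 23 min + 7 h 32 min + 4 h 1 min = 33 h 58 min.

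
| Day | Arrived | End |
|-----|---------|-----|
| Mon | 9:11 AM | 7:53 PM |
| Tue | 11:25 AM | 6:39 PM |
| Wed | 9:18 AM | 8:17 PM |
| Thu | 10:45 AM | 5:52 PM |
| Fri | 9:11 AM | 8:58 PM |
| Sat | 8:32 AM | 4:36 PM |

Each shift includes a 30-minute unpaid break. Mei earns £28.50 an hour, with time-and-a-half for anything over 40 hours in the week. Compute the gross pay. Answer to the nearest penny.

£1690.76

Mon: 9:11 AM–7:53 PM = 10 h 42 min; less 30 min break → 10 h 12 min
Tue: 11:25 AM–6:39 PM = 7 h 14 min; less 30 min break → 6 h 44 min
Wed: 9:18 AM–8:17 PM = 10 h 59 min; less 30 min break → 10 h 29 min
Thu: 10:45 AM–5:52 PM = 7 h 7 min; less 30 min break → 6 h 37 min
Fri: 9:11 AM–8:58 PM = 11 h 47 min; less 30 min break → 11 h 17 min
Sat: 8:32 AM–4:36 PM = 8 h 4 min; less 30 min break → 7 h 34 min
Total worked: 52 h 53 min = 3173 min.
Regular 40 h 0 min = 2400 min at £28.50/h; overtime 12 h 53 min = 773 min at £42.75/h.
Pay = (2400 × £28.50 + 773 × £42.75) ÷ 60 = £1690.76.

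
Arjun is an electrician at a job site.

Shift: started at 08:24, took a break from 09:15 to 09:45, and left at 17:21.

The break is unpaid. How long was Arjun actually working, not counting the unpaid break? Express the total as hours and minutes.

8 h 27 min

Shift: 08:24–17:21 = 8 h 57 min; less 30 min break → 8 h 27 min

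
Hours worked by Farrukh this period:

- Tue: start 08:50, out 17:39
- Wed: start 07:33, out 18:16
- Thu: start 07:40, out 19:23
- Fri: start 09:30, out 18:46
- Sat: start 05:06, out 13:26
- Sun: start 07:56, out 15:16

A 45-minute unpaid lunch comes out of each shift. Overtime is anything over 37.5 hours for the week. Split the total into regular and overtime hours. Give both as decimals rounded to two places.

Tue: 08:50–17:39 = 8 h 49 min; less 45 min break → 8 h 4 min
Wed: 07:33–18:16 = 10 h 43 min; less 45 min break → 9 h 58 min
Thu: 07:40–19:23 = 11 h 43 min; less 45 min break → 10 h 58 min
Fri: 09:30–18:46 = 9 h 16 min; less 45 min break → 8 h 31 min
Sat: 05:06–13:26 = 8 h 20 min; less 45 min break → 7 h 35 min
Sun: 07:56–15:16 = 7 h 20 min; less 45 min break → 6 h 35 min
Total worked: 51 h 41 min = 51.68 h.
Threshold 37.5 h → overtime 14 h 11 min, regular 37 h 30 min.

Regular 37.50 hours, overtime 14.18 hours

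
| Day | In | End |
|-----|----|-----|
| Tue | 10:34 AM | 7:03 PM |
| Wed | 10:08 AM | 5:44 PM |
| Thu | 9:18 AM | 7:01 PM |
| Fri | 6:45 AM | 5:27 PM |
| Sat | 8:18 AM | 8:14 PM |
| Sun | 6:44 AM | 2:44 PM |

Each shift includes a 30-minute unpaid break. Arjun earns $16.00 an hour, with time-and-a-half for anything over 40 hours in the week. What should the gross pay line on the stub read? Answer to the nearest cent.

Tue: 10:34 AM–7:03 PM = 8 h 29 min; less 30 min break → 7 h 59 min
Wed: 10:08 AM–5:44 PM = 7 h 36 min; less 30 min break → 7 h 6 min
Thu: 9:18 AM–7:01 PM = 9 h 43 min; less 30 min break → 9 h 13 min
Fri: 6:45 AM–5:27 PM = 10 h 42 min; less 30 min break → 10 h 12 min
Sat: 8:18 AM–8:14 PM = 11 h 56 min; less 30 min break → 11 h 26 min
Sun: 6:44 AM–2:44 PM = 8 h 0 min; less 30 min break → 7 h 30 min
Total worked: 53 h 26 min = 3206 min.
Regular 40 h 0 min = 2400 min at $16.00/h; overtime 13 h 26 min = 806 min at $24.00/h.
Pay = (2400 × $16.00 + 806 × $24.00) ÷ 60 = $962.40.

$962.40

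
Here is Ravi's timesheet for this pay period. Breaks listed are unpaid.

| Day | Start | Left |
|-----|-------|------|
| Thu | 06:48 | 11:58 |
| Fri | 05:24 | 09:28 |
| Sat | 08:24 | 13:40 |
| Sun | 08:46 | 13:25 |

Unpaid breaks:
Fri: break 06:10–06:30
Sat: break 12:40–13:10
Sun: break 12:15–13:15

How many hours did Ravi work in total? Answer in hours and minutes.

17 h 19 min

Thu: 06:48–11:58 = 5 h 10 min
Fri: 05:24–09:28 = 4 h 4 min; less 20 min break → 3 h 44 min
Sat: 08:24–13:40 = 5 h 16 min; less 30 min break → 4 h 46 min
Sun: 08:46–13:25 = 4 h 39 min; less 60 min break → 3 h 39 min
Total: 5 h 10 min + 3 h 44 min + 4 h 46 min + 3 h 39 min = 17 h 19 min.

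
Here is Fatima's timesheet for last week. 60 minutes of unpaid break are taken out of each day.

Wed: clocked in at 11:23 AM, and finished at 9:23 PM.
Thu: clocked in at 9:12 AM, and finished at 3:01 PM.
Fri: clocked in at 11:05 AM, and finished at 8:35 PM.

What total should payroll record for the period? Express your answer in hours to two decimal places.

22.32 hours

Wed: 11:23 AM–9:23 PM = 10 h 0 min; less 60 min break → 9 h 0 min
Thu: 9:12 AM–3:01 PM = 5 h 49 min; less 60 min break → 4 h 49 min
Fri: 11:05 AM–8:35 PM = 9 h 30 min; less 60 min break → 8 h 30 min
Total: 9 h 0 min + 4 h 49 min + 8 h 30 min = 22 h 19 min.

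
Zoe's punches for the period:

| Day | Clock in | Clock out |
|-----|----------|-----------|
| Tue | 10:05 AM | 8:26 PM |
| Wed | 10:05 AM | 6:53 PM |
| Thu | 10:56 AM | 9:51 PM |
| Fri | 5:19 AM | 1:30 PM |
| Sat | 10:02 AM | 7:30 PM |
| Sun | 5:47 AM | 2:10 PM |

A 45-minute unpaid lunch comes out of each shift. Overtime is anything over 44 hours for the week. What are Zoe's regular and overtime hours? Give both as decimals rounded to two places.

Tue: 10:05 AM–8:26 PM = 10 h 21 min; less 45 min break → 9 h 36 min
Wed: 10:05 AM–6:53 PM = 8 h 48 min; less 45 min break → 8 h 3 min
Thu: 10:56 AM–9:51 PM = 10 h 55 min; less 45 min break → 10 h 10 min
Fri: 5:19 AM–1:30 PM = 8 h 11 min; less 45 min break → 7 h 26 min
Sat: 10:02 AM–7:30 PM = 9 h 28 min; less 45 min break → 8 h 43 min
Sun: 5:47 AM–2:10 PM = 8 h 23 min; less 45 min break → 7 h 38 min
Total worked: 51 h 36 min = 51.60 h.
Threshold 44 h → overtime 7 h 36 min, regular 44 h 0 min.

Regular 44.00 hours, overtime 7.60 hours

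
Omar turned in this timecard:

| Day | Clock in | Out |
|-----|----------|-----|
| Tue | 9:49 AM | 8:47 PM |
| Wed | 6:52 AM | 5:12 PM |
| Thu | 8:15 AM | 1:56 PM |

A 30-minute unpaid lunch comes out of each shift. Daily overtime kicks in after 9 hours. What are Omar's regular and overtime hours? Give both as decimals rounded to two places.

Regular 23.18 hours, overtime 2.30 hours

Tue: 9:49 AM–8:47 PM = 10 h 58 min; less 30 min break → 10 h 28 min
Wed: 6:52 AM–5:12 PM = 10 h 20 min; less 30 min break → 9 h 50 min
Thu: 8:15 AM–1:56 PM = 5 h 41 min; less 30 min break → 5 h 11 min
Tue reg 9 h 0 min / OT 1 h 28 min; Wed reg 9 h 0 min / OT 0 h 50 min; Thu reg 5 h 11 min / OT 0 h 0 min.
Totals: regular 23 h 11 min, overtime 2 h 18 min.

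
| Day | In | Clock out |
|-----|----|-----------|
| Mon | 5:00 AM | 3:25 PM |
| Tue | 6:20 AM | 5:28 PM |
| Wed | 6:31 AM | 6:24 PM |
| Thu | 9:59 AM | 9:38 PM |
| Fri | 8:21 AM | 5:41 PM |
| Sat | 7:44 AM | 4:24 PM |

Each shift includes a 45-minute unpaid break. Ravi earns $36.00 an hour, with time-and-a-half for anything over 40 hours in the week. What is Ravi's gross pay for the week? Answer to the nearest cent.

$2443.50

Mon: 5:00 AM–3:25 PM = 10 h 25 min; less 45 min break → 9 h 40 min
Tue: 6:20 AM–5:28 PM = 11 h 8 min; less 45 min break → 10 h 23 min
Wed: 6:31 AM–6:24 PM = 11 h 53 min; less 45 min break → 11 h 8 min
Thu: 9:59 AM–9:38 PM = 11 h 39 min; less 45 min break → 10 h 54 min
Fri: 8:21 AM–5:41 PM = 9 h 20 min; less 45 min break → 8 h 35 min
Sat: 7:44 AM–4:24 PM = 8 h 40 min; less 45 min break → 7 h 55 min
Total worked: 58 h 35 min = 3515 min.
Regular 40 h 0 min = 2400 min at $36.00/h; overtime 18 h 35 min = 1115 min at $54.00/h.
Pay = (2400 × $36.00 + 1115 × $54.00) ÷ 60 = $2443.50.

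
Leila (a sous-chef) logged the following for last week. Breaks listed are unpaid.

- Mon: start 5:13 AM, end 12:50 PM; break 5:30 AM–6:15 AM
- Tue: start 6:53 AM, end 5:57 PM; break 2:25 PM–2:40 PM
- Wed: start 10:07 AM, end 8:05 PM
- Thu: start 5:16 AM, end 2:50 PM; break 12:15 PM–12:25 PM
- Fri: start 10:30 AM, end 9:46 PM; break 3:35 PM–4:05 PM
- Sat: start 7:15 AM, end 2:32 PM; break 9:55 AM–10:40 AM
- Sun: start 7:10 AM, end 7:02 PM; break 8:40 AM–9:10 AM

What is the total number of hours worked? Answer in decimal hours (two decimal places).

Mon: 5:13 AM–12:50 PM = 7 h 37 min; less 45 min break → 6 h 52 min
Tue: 6:53 AM–5:57 PM = 11 h 4 min; less 15 min break → 10 h 49 min
Wed: 10:07 AM–8:05 PM = 9 h 58 min
Thu: 5:16 AM–2:50 PM = 9 h 34 min; less 10 min break → 9 h 24 min
Fri: 10:30 AM–9:46 PM = 11 h 16 min; less 30 min break → 10 h 46 min
Sat: 7:15 AM–2:32 PM = 7 h 17 min; less 45 min break → 6 h 32 min
Sun: 7:10 AM–7:02 PM = 11 h 52 min; less 30 min break → 11 h 22 min
Total: 6 h 52 min + 10 h 49 min + 9 h 58 min + 9 h 24 min + 10 h 46 min + 6 h 32 min + 11 h 22 min = 65 h 43 min.

65.72 hours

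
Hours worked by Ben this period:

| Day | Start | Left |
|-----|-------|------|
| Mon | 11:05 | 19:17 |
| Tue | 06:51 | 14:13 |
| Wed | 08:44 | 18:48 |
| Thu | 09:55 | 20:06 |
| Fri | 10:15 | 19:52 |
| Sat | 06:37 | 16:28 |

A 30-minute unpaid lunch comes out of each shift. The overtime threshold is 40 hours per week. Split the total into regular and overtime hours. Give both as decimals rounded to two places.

Regular 40.00 hours, overtime 12.28 hours

Mon: 11:05–19:17 = 8 h 12 min; less 30 min break → 7 h 42 min
Tue: 06:51–14:13 = 7 h 22 min; less 30 min break → 6 h 52 min
Wed: 08:44–18:48 = 10 h 4 min; less 30 min break → 9 h 34 min
Thu: 09:55–20:06 = 10 h 11 min; less 30 min break → 9 h 41 min
Fri: 10:15–19:52 = 9 h 37 min; less 30 min break → 9 h 7 min
Sat: 06:37–16:28 = 9 h 51 min; less 30 min break → 9 h 21 min
Total worked: 52 h 17 min = 52.28 h.
Threshold 40 h → overtime 12 h 17 min, regular 40 h 0 min.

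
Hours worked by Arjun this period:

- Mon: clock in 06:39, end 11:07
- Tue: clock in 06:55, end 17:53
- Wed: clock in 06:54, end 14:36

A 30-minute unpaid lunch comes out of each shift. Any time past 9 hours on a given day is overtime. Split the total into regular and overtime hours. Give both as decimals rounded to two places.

Regular 20.17 hours, overtime 1.47 hours

Mon: 06:39–11:07 = 4 h 28 min; less 30 min break → 3 h 58 min
Tue: 06:55–17:53 = 10 h 58 min; less 30 min break → 10 h 28 min
Wed: 06:54–14:36 = 7 h 42 min; less 30 min break → 7 h 12 min
Mon reg 3 h 58 min / OT 0 h 0 min; Tue reg 9 h 0 min / OT 1 h 28 min; Wed reg 7 h 12 min / OT 0 h 0 min.
Totals: regular 20 h 10 min, overtime 1 h 28 min.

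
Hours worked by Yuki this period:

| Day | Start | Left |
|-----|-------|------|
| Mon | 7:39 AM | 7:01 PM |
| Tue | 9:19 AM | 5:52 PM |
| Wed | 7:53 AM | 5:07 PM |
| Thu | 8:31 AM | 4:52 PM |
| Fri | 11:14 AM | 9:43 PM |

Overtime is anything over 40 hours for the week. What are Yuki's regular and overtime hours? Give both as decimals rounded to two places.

Regular 40.00 hours, overtime 7.98 hours

Mon: 7:39 AM–7:01 PM = 11 h 22 min
Tue: 9:19 AM–5:52 PM = 8 h 33 min
Wed: 7:53 AM–5:07 PM = 9 h 14 min
Thu: 8:31 AM–4:52 PM = 8 h 21 min
Fri: 11:14 AM–9:43 PM = 10 h 29 min
Total worked: 47 h 59 min = 47.98 h.
Threshold 40 h → overtime 7 h 59 min, regular 40 h 0 min.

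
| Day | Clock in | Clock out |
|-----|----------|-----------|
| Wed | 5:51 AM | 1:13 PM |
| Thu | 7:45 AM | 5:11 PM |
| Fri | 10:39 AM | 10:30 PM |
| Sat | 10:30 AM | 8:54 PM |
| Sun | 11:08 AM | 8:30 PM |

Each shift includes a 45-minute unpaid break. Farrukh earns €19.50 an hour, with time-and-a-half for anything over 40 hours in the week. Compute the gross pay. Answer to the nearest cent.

€916.50

Wed: 5:51 AM–1:13 PM = 7 h 22 min; less 45 min break → 6 h 37 min
Thu: 7:45 AM–5:11 PM = 9 h 26 min; less 45 min break → 8 h 41 min
Fri: 10:39 AM–10:30 PM = 11 h 51 min; less 45 min break → 11 h 6 min
Sat: 10:30 AM–8:54 PM = 10 h 24 min; less 45 min break → 9 h 39 min
Sun: 11:08 AM–8:30 PM = 9 h 22 min; less 45 min break → 8 h 37 min
Total worked: 44 h 40 min = 2680 min.
Regular 40 h 0 min = 2400 min at €19.50/h; overtime 4 h 40 min = 280 min at €29.25/h.
Pay = (2400 × €19.50 + 280 × €29.25) ÷ 60 = €916.50.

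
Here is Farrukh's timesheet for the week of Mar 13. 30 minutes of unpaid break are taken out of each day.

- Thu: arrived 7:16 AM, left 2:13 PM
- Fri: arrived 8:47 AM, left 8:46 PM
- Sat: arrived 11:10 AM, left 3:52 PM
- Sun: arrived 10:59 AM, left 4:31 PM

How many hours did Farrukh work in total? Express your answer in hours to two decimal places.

27.17 hours

Thu: 7:16 AM–2:13 PM = 6 h 57 min; less 30 min break → 6 h 27 min
Fri: 8:47 AM–8:46 PM = 11 h 59 min; less 30 min break → 11 h 29 min
Sat: 11:10 AM–3:52 PM = 4 h 42 min; less 30 min break → 4 h 12 min
Sun: 10:59 AM–4:31 PM = 5 h 32 min; less 30 min break → 5 h 2 min
Total: 6 h 27 min + 11 h 29 min + 4 h 12 min + 5 h 2 min = 27 h 10 min.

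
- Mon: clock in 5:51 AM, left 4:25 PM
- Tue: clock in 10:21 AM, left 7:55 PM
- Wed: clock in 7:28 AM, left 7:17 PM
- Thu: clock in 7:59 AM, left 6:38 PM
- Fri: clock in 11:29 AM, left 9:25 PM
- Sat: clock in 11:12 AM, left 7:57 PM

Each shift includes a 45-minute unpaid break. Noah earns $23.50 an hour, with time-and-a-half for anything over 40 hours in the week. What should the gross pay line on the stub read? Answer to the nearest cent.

$1531.61

Mon: 5:51 AM–4:25 PM = 10 h 34 min; less 45 min break → 9 h 49 min
Tue: 10:21 AM–7:55 PM = 9 h 34 min; less 45 min break → 8 h 49 min
Wed: 7:28 AM–7:17 PM = 11 h 49 min; less 45 min break → 11 h 4 min
Thu: 7:59 AM–6:38 PM = 10 h 39 min; less 45 min break → 9 h 54 min
Fri: 11:29 AM–9:25 PM = 9 h 56 min; less 45 min break → 9 h 11 min
Sat: 11:12 AM–7:57 PM = 8 h 45 min; less 45 min break → 8 h 0 min
Total worked: 56 h 47 min = 3407 min.
Regular 40 h 0 min = 2400 min at $23.50/h; overtime 16 h 47 min = 1007 min at $35.25/h.
Pay = (2400 × $23.50 + 1007 × $35.25) ÷ 60 = $1531.61.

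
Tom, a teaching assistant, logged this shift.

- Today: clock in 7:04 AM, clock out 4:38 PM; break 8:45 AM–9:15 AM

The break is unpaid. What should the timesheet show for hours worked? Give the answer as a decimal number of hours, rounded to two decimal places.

9.07 hours

Today: 7:04 AM–4:38 PM = 9 h 34 min; less 30 min break → 9 h 4 min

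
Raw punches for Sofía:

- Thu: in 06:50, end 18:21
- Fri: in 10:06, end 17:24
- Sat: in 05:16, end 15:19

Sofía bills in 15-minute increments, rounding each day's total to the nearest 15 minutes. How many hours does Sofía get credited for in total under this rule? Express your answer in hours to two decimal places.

Thu: 06:50–18:21 = 11 h 31 min → rounds to 11 h 30 min
Fri: 10:06–17:24 = 7 h 18 min → rounds to 7 h 15 min
Sat: 05:16–15:19 = 10 h 3 min → rounds to 10 h 0 min
Total credited: 28 h 45 min.

28.75 hours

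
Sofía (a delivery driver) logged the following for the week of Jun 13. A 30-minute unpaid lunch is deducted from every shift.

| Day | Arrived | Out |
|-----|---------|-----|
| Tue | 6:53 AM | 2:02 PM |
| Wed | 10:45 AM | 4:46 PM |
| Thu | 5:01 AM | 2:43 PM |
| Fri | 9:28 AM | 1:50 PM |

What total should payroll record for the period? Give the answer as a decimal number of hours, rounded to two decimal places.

Tue: 6:53 AM–2:02 PM = 7 h 9 min; less 30 min break → 6 h 39 min
Wed: 10:45 AM–4:46 PM = 6 h 1 min; less 30 min break → 5 h 31 min
Thu: 5:01 AM–2:43 PM = 9 h 42 min; less 30 min break → 9 h 12 min
Fri: 9:28 AM–1:50 PM = 4 h 22 min; less 30 min break → 3 h 52 min
Total: 6 h 39 min + 5 h 31 min + 9 h 12 min + 3 h 52 min = 25 h 14 min.

25.23 hours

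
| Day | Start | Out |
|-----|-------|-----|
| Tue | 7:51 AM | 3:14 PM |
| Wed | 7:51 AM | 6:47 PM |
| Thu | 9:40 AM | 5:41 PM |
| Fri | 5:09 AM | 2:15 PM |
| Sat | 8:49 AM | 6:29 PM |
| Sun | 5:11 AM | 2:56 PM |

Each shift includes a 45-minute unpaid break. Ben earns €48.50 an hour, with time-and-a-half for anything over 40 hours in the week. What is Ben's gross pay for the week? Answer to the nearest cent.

Tue: 7:51 AM–3:14 PM = 7 h 23 min; less 45 min break → 6 h 38 min
Wed: 7:51 AM–6:47 PM = 10 h 56 min; less 45 min break → 10 h 11 min
Thu: 9:40 AM–5:41 PM = 8 h 1 min; less 45 min break → 7 h 16 min
Fri: 5:09 AM–2:15 PM = 9 h 6 min; less 45 min break → 8 h 21 min
Sat: 8:49 AM–6:29 PM = 9 h 40 min; less 45 min break → 8 h 55 min
Sun: 5:11 AM–2:56 PM = 9 h 45 min; less 45 min break → 9 h 0 min
Total worked: 50 h 21 min = 3021 min.
Regular 40 h 0 min = 2400 min at €48.50/h; overtime 10 h 21 min = 621 min at €72.75/h.
Pay = (2400 × €48.50 + 621 × €72.75) ÷ 60 = €2692.96.

€2692.96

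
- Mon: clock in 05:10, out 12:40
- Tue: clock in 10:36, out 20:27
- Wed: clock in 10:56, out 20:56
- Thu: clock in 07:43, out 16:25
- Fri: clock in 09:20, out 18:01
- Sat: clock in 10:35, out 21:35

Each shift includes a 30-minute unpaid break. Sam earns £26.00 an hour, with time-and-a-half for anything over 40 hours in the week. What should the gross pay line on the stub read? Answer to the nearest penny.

Mon: 05:10–12:40 = 7 h 30 min; less 30 min break → 7 h 0 min
Tue: 10:36–20:27 = 9 h 51 min; less 30 min break → 9 h 21 min
Wed: 10:56–20:56 = 10 h 0 min; less 30 min break → 9 h 30 min
Thu: 07:43–16:25 = 8 h 42 min; less 30 min break → 8 h 12 min
Fri: 09:20–18:01 = 8 h 41 min; less 30 min break → 8 h 11 min
Sat: 10:35–21:35 = 11 h 0 min; less 30 min break → 10 h 30 min
Total worked: 52 h 44 min = 3164 min.
Regular 40 h 0 min = 2400 min at £26.00/h; overtime 12 h 44 min = 764 min at £39.00/h.
Pay = (2400 × £26.00 + 764 × £39.00) ÷ 60 = £1536.60.

£1536.60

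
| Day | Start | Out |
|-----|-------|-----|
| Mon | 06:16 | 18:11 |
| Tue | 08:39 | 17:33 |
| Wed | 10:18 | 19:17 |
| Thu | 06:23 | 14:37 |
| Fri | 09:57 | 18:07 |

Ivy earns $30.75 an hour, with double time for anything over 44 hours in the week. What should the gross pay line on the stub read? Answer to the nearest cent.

Mon: 06:16–18:11 = 11 h 55 min
Tue: 08:39–17:33 = 8 h 54 min
Wed: 10:18–19:17 = 8 h 59 min
Thu: 06:23–14:37 = 8 h 14 min
Fri: 09:57–18:07 = 8 h 10 min
Total worked: 46 h 12 min = 2772 min.
Regular 44 h 0 min = 2640 min at $30.75/h; overtime 2 h 12 min = 132 min at $61.50/h.
Pay = (2640 × $30.75 + 132 × $61.50) ÷ 60 = $1488.30.

$1488.30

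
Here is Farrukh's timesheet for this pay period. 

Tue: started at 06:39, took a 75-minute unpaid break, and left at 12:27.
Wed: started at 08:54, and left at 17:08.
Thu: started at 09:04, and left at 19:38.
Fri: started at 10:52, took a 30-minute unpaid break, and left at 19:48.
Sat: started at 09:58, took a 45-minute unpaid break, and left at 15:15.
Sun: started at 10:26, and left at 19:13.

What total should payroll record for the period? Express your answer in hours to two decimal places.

45.10 hours

Tue: 06:39–12:27 = 5 h 48 min; less 75 min break → 4 h 33 min
Wed: 08:54–17:08 = 8 h 14 min
Thu: 09:04–19:38 = 10 h 34 min
Fri: 10:52–19:48 = 8 h 56 min; less 30 min break → 8 h 26 min
Sat: 09:58–15:15 = 5 h 17 min; less 45 min break → 4 h 32 min
Sun: 10:26–19:13 = 8 h 47 min
Total: 4 h 33 min + 8 h 14 min + 10 h 34 min + 8 h 26 min + 4 h 32 min + 8 h 47 min = 45 h 6 min.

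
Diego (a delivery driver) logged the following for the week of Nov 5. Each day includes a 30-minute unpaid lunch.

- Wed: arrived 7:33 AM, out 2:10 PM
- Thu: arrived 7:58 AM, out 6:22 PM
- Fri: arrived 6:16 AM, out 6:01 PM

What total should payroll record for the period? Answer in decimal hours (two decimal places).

27.27 hours

Wed: 7:33 AM–2:10 PM = 6 h 37 min; less 30 min break → 6 h 7 min
Thu: 7:58 AM–6:22 PM = 10 h 24 min; less 30 min break → 9 h 54 min
Fri: 6:16 AM–6:01 PM = 11 h 45 min; less 30 min break → 11 h 15 min
Total: 6 h 7 min + 9 h 54 min + 11 h 15 min = 27 h 16 min.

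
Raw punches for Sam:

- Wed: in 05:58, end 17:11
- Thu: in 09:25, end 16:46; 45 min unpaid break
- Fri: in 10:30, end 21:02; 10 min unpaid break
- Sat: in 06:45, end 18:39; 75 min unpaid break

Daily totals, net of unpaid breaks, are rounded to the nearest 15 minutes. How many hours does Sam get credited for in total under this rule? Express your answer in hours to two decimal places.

38.75 hours

Wed: 05:58–17:11 = 11 h 13 min → rounds to 11 h 15 min
Thu: 09:25–16:46 = 7 h 21 min − 45 min = 6 h 36 min → rounds to 6 h 30 min
Fri: 10:30–21:02 = 10 h 32 min − 10 min = 10 h 22 min → rounds to 10 h 15 min
Sat: 06:45–18:39 = 11 h 54 min − 75 min = 10 h 39 min → rounds to 10 h 45 min
Total credited: 38 h 45 min.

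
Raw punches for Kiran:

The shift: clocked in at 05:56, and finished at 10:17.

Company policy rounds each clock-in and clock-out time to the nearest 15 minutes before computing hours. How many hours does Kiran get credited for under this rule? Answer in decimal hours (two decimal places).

The shift: in 05:56→06:00, out 10:17→10:15; 4 h 15 min

4.25 hours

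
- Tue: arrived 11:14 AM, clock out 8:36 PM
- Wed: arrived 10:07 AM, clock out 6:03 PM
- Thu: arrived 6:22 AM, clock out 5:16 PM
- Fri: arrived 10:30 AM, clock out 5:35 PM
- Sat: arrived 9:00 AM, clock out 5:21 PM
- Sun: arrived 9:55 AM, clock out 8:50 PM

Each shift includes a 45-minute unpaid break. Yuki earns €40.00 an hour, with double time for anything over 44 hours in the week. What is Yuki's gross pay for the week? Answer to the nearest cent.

€2244.00

Tue: 11:14 AM–8:36 PM = 9 h 22 min; less 45 min break → 8 h 37 min
Wed: 10:07 AM–6:03 PM = 7 h 56 min; less 45 min break → 7 h 11 min
Thu: 6:22 AM–5:16 PM = 10 h 54 min; less 45 min break → 10 h 9 min
Fri: 10:30 AM–5:35 PM = 7 h 5 min; less 45 min break → 6 h 20 min
Sat: 9:00 AM–5:21 PM = 8 h 21 min; less 45 min break → 7 h 36 min
Sun: 9:55 AM–8:50 PM = 10 h 55 min; less 45 min break → 10 h 10 min
Total worked: 50 h 3 min = 3003 min.
Regular 44 h 0 min = 2640 min at €40.00/h; overtime 6 h 3 min = 363 min at €80.00/h.
Pay = (2640 × €40.00 + 363 × €80.00) ÷ 60 = €2244.00.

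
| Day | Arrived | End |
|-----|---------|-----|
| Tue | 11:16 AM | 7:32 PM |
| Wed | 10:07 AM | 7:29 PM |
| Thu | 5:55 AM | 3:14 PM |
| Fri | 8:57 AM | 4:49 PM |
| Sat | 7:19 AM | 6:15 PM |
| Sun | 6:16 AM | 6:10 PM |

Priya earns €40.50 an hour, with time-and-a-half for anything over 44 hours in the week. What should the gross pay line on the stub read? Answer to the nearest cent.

Tue: 11:16 AM–7:32 PM = 8 h 16 min
Wed: 10:07 AM–7:29 PM = 9 h 22 min
Thu: 5:55 AM–3:14 PM = 9 h 19 min
Fri: 8:57 AM–4:49 PM = 7 h 52 min
Sat: 7:19 AM–6:15 PM = 10 h 56 min
Sun: 6:16 AM–6:10 PM = 11 h 54 min
Total worked: 57 h 39 min = 3459 min.
Regular 44 h 0 min = 2640 min at €40.50/h; overtime 13 h 39 min = 819 min at €60.75/h.
Pay = (2640 × €40.50 + 819 × €60.75) ÷ 60 = €2611.24.

€2611.24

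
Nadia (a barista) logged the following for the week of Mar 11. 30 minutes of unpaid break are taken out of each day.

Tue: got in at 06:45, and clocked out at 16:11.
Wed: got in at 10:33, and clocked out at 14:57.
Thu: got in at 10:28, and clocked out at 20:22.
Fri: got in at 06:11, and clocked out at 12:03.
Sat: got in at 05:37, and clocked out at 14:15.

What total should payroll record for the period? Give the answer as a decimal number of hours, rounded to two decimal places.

Tue: 06:45–16:11 = 9 h 26 min; less 30 min break → 8 h 56 min
Wed: 10:33–14:57 = 4 h 24 min; less 30 min break → 3 h 54 min
Thu: 10:28–20:22 = 9 h 54 min; less 30 min break → 9 h 24 min
Fri: 06:11–12:03 = 5 h 52 min; less 30 min break → 5 h 22 min
Sat: 05:37–14:15 = 8 h 38 min; less 30 min break → 8 h 8 min
Total: 8 h 56 min + 3 h 54 min + 9 h 24 min + 5 h 22 min + 8 h 8 min = 35 h 44 min.

35.73 hours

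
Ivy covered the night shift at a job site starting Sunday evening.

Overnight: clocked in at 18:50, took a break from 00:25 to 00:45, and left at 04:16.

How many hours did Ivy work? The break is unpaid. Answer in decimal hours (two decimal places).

Overnight: 18:50 → midnight = 5 h 10 min; midnight → 04:16 = 4 h 16 min; span 9 h 26 min; less 20 min break → 9 h 6 min

9.10 hours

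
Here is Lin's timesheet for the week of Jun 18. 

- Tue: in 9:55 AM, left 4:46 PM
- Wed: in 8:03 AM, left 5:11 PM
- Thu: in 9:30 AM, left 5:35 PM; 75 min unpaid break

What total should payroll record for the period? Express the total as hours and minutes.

22 h 49 min

Tue: 9:55 AM–4:46 PM = 6 h 51 min
Wed: 8:03 AM–5:11 PM = 9 h 8 min
Thu: 9:30 AM–5:35 PM = 8 h 5 min; less 75 min break → 6 h 50 min
Total: 6 h 51 min + 9 h 8 min + 6 h 50 min = 22 h 49 min.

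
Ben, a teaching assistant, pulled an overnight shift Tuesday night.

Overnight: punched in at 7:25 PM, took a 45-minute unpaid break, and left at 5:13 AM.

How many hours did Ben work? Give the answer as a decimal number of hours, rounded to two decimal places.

Overnight: 7:25 PM → midnight = 4 h 35 min; midnight → 5:13 AM = 5 h 13 min; span 9 h 48 min; less 45 min break → 9 h 3 min

9.05 hours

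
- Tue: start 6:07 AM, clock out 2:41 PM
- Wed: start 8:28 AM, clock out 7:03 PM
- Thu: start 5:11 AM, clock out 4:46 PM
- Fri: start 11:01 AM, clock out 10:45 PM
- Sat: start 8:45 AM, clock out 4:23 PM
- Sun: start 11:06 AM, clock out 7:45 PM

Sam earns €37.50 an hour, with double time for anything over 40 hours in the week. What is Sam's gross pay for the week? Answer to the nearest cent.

Tue: 6:07 AM–2:41 PM = 8 h 34 min
Wed: 8:28 AM–7:03 PM = 10 h 35 min
Thu: 5:11 AM–4:46 PM = 11 h 35 min
Fri: 11:01 AM–10:45 PM = 11 h 44 min
Sat: 8:45 AM–4:23 PM = 7 h 38 min
Sun: 11:06 AM–7:45 PM = 8 h 39 min
Total worked: 58 h 45 min = 3525 min.
Regular 40 h 0 min = 2400 min at €37.50/h; overtime 18 h 45 min = 1125 min at €75.00/h.
Pay = (2400 × €37.50 + 1125 × €75.00) ÷ 60 = €2906.25.

€2906.25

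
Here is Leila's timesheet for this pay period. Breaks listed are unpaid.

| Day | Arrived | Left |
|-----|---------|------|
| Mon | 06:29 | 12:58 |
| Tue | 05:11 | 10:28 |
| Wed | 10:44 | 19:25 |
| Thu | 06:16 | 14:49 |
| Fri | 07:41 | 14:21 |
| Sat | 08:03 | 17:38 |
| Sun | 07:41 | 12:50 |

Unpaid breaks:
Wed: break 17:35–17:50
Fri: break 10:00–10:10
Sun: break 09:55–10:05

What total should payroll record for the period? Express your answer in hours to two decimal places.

49.82 hours

Mon: 06:29–12:58 = 6 h 29 min
Tue: 05:11–10:28 = 5 h 17 min
Wed: 10:44–19:25 = 8 h 41 min; less 15 min break → 8 h 26 min
Thu: 06:16–14:49 = 8 h 33 min
Fri: 07:41–14:21 = 6 h 40 min; less 10 min break → 6 h 30 min
Sat: 08:03–17:38 = 9 h 35 min
Sun: 07:41–12:50 = 5 h 9 min; less 10 min break → 4 h 59 min
Total: 6 h 29 min + 5 h 17 min + 8 h 26 min + 8 h 33 min + 6 h 30 min + 9 h 35 min + 4 h 59 min = 49 h 49 min.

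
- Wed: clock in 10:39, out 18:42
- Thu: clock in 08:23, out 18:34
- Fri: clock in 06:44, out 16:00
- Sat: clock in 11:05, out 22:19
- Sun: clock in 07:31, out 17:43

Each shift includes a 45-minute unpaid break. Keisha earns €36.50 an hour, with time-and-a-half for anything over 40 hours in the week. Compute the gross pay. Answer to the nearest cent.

Wed: 10:39–18:42 = 8 h 3 min; less 45 min break → 7 h 18 min
Thu: 08:23–18:34 = 10 h 11 min; less 45 min break → 9 h 26 min
Fri: 06:44–16:00 = 9 h 16 min; less 45 min break → 8 h 31 min
Sat: 11:05–22:19 = 11 h 14 min; less 45 min break → 10 h 29 min
Sun: 07:31–17:43 = 10 h 12 min; less 45 min break → 9 h 27 min
Total worked: 45 h 11 min = 2711 min.
Regular 40 h 0 min = 2400 min at €36.50/h; overtime 5 h 11 min = 311 min at €54.75/h.
Pay = (2400 × €36.50 + 311 × €54.75) ÷ 60 = €1743.79.

€1743.79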